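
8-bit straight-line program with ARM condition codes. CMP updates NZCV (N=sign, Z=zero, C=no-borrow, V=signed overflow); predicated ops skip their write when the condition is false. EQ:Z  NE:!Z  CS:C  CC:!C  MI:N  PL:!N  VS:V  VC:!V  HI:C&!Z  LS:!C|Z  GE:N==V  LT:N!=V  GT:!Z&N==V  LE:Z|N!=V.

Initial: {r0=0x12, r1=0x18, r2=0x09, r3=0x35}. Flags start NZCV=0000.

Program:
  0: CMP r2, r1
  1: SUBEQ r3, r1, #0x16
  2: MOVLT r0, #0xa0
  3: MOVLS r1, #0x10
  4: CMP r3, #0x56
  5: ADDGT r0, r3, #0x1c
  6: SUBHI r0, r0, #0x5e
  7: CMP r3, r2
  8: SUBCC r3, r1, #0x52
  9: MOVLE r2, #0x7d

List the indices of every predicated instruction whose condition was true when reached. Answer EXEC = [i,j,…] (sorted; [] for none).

[0] flags=1000 → (cmp)
[1] flags=1000 EQ?F → skip
[2] flags=1000 LT?T → r0=0xa0
[3] flags=1000 LS?T → r1=0x10
[4] flags=1000 → (cmp)
[5] flags=1000 GT?F → skip
[6] flags=1000 HI?F → skip
[7] flags=0010 → (cmp)
[8] flags=0010 CC?F → skip
[9] flags=0010 LE?F → skip

EXEC = [2,3]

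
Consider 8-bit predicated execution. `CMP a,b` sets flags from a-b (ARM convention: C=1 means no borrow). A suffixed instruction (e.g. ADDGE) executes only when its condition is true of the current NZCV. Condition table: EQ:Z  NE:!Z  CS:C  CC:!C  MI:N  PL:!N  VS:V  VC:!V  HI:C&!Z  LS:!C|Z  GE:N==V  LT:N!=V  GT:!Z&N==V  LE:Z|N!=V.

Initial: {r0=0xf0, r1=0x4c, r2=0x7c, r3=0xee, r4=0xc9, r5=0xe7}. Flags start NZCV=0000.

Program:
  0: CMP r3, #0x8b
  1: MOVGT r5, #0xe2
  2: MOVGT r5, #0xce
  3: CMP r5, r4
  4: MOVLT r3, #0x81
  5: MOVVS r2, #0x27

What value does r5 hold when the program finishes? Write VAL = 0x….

VAL = 0xce

[0] flags=0010 → (cmp)
[1] flags=0010 GT?T → r5=0xe2
[2] flags=0010 GT?T → r5=0xce
[3] flags=0010 → (cmp)
[4] flags=0010 LT?F → skip
[5] flags=0010 VS?F → skip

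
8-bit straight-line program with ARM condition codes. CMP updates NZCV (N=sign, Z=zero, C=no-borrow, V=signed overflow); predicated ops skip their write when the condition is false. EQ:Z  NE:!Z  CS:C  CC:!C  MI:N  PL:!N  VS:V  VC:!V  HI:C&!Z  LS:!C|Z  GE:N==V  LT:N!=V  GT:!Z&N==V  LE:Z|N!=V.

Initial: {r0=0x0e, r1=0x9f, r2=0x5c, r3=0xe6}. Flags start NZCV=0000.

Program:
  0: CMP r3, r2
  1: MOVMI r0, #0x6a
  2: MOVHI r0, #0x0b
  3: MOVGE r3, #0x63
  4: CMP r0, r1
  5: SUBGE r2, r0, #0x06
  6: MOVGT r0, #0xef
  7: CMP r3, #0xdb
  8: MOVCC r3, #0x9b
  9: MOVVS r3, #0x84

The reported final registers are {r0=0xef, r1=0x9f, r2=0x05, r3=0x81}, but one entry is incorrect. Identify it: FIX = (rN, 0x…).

FIX = (r3, 0xe6)

[0] flags=1010 → (cmp)
[1] flags=1010 MI?T → r0=0x6a
[2] flags=1010 HI?T → r0=0x0b
[3] flags=1010 GE?F → skip
[4] flags=0000 → (cmp)
[5] flags=0000 GE?T → r2=0x05
[6] flags=0000 GT?T → r0=0xef
[7] flags=0010 → (cmp)
[8] flags=0010 CC?F → skip
[9] flags=0010 VS?F → skip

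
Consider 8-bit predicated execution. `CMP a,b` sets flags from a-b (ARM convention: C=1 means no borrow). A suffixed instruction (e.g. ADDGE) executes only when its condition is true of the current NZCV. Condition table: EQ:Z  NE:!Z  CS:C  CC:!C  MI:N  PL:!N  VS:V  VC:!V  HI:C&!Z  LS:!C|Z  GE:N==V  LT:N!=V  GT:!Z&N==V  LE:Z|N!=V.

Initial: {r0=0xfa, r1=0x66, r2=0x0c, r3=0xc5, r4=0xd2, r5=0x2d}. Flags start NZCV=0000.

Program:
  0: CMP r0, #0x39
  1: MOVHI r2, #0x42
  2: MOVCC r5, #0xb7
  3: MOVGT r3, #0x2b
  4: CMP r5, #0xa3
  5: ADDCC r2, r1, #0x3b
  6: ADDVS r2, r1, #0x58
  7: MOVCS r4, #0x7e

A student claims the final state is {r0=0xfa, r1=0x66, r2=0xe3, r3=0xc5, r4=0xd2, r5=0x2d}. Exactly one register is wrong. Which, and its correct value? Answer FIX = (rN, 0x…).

FIX = (r2, 0xbe)

[0] flags=1010 → (cmp)
[1] flags=1010 HI?T → r2=0x42
[2] flags=1010 CC?F → skip
[3] flags=1010 GT?F → skip
[4] flags=1001 → (cmp)
[5] flags=1001 CC?T → r2=0xa1
[6] flags=1001 VS?T → r2=0xbe
[7] flags=1001 CS?F → skip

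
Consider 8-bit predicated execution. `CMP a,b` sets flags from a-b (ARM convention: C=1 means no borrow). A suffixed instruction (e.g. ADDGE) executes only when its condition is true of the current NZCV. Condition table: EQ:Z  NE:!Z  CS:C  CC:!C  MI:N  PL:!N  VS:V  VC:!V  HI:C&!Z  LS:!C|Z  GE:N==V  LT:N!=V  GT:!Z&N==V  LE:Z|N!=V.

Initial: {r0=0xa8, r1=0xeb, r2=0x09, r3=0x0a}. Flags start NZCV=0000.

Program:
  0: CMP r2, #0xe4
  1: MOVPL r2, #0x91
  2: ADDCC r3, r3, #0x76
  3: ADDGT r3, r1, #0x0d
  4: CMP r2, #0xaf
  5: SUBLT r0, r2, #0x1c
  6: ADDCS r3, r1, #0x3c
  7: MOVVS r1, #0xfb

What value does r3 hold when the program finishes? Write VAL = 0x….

VAL = 0xf8

[0] flags=0000 → (cmp)
[1] flags=0000 PL?T → r2=0x91
[2] flags=0000 CC?T → r3=0x80
[3] flags=0000 GT?T → r3=0xf8
[4] flags=1000 → (cmp)
[5] flags=1000 LT?T → r0=0x75
[6] flags=1000 CS?F → skip
[7] flags=1000 VS?F → skip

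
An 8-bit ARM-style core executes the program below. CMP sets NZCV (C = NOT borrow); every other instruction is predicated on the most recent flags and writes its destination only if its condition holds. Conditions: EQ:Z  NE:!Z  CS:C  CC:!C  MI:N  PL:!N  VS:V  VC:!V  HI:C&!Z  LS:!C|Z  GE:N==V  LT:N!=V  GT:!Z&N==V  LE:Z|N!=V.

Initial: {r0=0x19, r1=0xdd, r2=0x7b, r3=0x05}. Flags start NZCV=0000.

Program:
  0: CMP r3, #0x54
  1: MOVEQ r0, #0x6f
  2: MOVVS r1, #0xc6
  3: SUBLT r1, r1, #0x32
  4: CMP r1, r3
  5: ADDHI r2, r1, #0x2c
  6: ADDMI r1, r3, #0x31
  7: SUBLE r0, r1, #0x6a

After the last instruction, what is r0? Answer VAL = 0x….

VAL = 0xcc

0: ✓ CMP  NZCV=1000
1: · MOVEQ
2: · MOVVS
3: ✓ SUBLT  r1←0xab
4: ✓ CMP  NZCV=1010
5: ✓ ADDHI  r2←0xd7
6: ✓ ADDMI  r1←0x36
7: ✓ SUBLE  r0←0xcc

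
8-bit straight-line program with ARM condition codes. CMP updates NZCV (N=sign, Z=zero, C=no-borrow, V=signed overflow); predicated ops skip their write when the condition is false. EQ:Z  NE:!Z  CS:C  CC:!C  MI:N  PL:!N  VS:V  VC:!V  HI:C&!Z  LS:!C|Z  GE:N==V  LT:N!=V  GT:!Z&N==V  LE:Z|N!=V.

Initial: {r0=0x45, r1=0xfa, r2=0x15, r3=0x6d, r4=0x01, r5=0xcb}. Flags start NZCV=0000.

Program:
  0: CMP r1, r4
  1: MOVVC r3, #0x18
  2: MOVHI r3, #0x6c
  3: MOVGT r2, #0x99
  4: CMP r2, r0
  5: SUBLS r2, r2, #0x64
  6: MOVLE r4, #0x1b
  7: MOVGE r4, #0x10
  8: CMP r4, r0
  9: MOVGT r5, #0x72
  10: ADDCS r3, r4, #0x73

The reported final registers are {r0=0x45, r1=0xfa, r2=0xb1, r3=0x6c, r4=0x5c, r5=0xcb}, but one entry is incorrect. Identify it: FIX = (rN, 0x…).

[0] flags=1010 → (cmp)
[1] flags=1010 VC?T → r3=0x18
[2] flags=1010 HI?T → r3=0x6c
[3] flags=1010 GT?F → skip
[4] flags=1000 → (cmp)
[5] flags=1000 LS?T → r2=0xb1
[6] flags=1000 LE?T → r4=0x1b
[7] flags=1000 GE?F → skip
[8] flags=1000 → (cmp)
[9] flags=1000 GT?F → skip
[10] flags=1000 CS?F → skip

FIX = (r4, 0x1b)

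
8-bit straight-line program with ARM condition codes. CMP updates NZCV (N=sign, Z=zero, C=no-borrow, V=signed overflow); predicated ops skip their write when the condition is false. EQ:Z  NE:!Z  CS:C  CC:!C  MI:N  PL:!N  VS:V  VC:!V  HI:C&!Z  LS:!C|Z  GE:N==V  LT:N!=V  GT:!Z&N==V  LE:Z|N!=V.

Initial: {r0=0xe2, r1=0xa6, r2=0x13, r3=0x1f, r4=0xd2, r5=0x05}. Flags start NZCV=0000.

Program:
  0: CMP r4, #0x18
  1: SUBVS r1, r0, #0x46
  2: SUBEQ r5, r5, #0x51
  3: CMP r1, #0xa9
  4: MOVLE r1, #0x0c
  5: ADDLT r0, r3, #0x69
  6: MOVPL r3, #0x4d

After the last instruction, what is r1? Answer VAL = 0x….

VAL = 0x0c

[0] flags=1010 → (cmp)
[1] flags=1010 VS?F → skip
[2] flags=1010 EQ?F → skip
[3] flags=1000 → (cmp)
[4] flags=1000 LE?T → r1=0x0c
[5] flags=1000 LT?T → r0=0x88
[6] flags=1000 PL?F → skip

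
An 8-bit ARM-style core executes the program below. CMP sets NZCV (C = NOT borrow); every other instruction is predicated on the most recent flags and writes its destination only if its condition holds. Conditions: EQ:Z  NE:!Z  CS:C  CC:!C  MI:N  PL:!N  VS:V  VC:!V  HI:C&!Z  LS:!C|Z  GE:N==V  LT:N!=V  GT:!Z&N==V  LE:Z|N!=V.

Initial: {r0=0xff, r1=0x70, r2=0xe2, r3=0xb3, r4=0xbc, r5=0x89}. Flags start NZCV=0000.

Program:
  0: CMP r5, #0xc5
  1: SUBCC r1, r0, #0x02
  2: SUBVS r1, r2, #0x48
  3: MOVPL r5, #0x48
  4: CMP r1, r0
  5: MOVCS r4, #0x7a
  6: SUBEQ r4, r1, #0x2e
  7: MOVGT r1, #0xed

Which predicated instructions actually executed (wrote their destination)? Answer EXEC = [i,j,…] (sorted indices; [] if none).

0: ✓ CMP  NZCV=1000
1: ✓ SUBCC  r1←0xfd
2: · SUBVS
3: · MOVPL
4: ✓ CMP  NZCV=1000
5: · MOVCS
6: · SUBEQ
7: · MOVGT

EXEC = [1]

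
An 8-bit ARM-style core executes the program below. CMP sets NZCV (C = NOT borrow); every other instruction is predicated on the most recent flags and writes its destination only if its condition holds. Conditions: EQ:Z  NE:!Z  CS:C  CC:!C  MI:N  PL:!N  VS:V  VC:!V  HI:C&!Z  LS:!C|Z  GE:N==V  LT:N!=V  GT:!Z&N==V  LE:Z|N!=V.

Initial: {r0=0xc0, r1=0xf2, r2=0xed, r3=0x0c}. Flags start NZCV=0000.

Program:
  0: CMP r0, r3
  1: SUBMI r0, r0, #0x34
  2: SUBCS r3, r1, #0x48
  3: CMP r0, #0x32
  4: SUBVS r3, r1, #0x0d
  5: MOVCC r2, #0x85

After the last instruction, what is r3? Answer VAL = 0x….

0: ✓ CMP  NZCV=1010
1: ✓ SUBMI  r0←0x8c
2: ✓ SUBCS  r3←0xaa
3: ✓ CMP  NZCV=0011
4: ✓ SUBVS  r3←0xe5
5: · MOVCC

VAL = 0xe5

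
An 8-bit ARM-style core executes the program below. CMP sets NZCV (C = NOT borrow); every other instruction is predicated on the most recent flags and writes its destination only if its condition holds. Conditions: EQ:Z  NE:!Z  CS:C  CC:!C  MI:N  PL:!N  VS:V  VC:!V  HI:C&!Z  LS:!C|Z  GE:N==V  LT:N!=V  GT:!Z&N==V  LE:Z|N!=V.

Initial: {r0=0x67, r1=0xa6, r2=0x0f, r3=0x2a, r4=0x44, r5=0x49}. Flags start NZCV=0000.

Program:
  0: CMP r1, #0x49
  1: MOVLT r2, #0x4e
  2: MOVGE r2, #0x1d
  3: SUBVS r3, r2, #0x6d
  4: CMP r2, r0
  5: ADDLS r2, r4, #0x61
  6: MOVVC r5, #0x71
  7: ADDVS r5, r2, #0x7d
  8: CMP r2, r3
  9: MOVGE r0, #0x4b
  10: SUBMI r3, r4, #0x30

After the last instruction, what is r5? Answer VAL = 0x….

0: ✓ CMP  NZCV=0011
1: ✓ MOVLT  r2←0x4e
2: · MOVGE
3: ✓ SUBVS  r3←0xe1
4: ✓ CMP  NZCV=1000
5: ✓ ADDLS  r2←0xa5
6: ✓ MOVVC  r5←0x71
7: · ADDVS
8: ✓ CMP  NZCV=1000
9: · MOVGE
10: ✓ SUBMI  r3←0x14

VAL = 0x71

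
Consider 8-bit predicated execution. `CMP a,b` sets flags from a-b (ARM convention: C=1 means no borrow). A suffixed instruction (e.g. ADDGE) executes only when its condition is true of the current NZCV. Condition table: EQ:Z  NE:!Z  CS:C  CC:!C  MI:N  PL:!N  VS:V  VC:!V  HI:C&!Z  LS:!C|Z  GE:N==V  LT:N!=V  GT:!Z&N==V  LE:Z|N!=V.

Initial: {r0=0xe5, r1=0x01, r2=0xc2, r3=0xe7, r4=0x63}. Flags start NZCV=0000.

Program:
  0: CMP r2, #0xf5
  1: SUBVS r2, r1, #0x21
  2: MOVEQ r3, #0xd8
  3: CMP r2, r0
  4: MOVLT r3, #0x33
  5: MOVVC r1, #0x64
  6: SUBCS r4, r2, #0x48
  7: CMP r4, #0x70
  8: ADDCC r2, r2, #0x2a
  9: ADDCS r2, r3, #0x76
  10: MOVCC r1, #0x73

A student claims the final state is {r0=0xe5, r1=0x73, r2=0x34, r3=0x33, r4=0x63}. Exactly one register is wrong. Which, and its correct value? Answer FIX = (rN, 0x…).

0: ✓ CMP  NZCV=1000
1: · SUBVS
2: · MOVEQ
3: ✓ CMP  NZCV=1000
4: ✓ MOVLT  r3←0x33
5: ✓ MOVVC  r1←0x64
6: · SUBCS
7: ✓ CMP  NZCV=1000
8: ✓ ADDCC  r2←0xec
9: · ADDCS
10: ✓ MOVCC  r1←0x73

FIX = (r2, 0xec)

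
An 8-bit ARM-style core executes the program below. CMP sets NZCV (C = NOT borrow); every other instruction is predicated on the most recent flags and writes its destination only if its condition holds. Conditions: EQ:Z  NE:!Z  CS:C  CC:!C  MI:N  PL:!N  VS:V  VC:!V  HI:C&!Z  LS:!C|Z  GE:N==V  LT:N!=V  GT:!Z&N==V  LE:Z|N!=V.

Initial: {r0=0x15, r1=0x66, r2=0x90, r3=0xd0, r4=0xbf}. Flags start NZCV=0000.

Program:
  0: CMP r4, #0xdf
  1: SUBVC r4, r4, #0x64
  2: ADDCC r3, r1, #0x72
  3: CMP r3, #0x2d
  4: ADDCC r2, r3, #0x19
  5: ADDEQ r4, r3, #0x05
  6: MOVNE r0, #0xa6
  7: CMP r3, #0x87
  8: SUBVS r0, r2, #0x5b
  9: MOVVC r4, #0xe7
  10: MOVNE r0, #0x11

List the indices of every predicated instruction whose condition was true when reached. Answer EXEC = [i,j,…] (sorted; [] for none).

[0] flags=1000 → (cmp)
[1] flags=1000 VC?T → r4=0x5b
[2] flags=1000 CC?T → r3=0xd8
[3] flags=1010 → (cmp)
[4] flags=1010 CC?F → skip
[5] flags=1010 EQ?F → skip
[6] flags=1010 NE?T → r0=0xa6
[7] flags=0010 → (cmp)
[8] flags=0010 VS?F → skip
[9] flags=0010 VC?T → r4=0xe7
[10] flags=0010 NE?T → r0=0x11

EXEC = [1,2,6,9,10]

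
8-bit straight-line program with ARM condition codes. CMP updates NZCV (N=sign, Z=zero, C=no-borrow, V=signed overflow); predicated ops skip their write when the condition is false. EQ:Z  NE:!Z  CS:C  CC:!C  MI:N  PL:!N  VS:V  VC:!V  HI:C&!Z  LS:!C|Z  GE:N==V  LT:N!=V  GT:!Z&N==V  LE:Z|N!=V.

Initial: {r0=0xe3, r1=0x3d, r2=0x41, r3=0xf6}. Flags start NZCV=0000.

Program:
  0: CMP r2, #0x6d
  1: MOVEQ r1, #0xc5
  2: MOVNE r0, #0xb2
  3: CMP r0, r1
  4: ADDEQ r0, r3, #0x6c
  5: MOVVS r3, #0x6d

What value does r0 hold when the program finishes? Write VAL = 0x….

VAL = 0xb2

[0] flags=1000 → (cmp)
[1] flags=1000 EQ?F → skip
[2] flags=1000 NE?T → r0=0xb2
[3] flags=0011 → (cmp)
[4] flags=0011 EQ?F → skip
[5] flags=0011 VS?T → r3=0x6d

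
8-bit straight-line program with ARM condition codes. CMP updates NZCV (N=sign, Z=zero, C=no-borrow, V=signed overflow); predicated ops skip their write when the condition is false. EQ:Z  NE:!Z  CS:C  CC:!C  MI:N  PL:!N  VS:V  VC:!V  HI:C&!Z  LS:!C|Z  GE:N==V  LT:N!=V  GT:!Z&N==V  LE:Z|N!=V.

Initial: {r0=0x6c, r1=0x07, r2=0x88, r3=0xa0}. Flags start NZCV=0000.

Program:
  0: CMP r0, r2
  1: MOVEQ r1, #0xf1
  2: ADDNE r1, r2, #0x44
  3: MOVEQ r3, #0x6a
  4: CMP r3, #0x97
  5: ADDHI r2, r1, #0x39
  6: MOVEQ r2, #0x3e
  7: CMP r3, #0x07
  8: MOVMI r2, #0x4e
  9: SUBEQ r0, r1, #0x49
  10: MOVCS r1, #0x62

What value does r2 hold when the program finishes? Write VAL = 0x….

0: ✓ CMP  NZCV=1001
1: · MOVEQ
2: ✓ ADDNE  r1←0xcc
3: · MOVEQ
4: ✓ CMP  NZCV=0010
5: ✓ ADDHI  r2←0x05
6: · MOVEQ
7: ✓ CMP  NZCV=1010
8: ✓ MOVMI  r2←0x4e
9: · SUBEQ
10: ✓ MOVCS  r1←0x62

VAL = 0x4e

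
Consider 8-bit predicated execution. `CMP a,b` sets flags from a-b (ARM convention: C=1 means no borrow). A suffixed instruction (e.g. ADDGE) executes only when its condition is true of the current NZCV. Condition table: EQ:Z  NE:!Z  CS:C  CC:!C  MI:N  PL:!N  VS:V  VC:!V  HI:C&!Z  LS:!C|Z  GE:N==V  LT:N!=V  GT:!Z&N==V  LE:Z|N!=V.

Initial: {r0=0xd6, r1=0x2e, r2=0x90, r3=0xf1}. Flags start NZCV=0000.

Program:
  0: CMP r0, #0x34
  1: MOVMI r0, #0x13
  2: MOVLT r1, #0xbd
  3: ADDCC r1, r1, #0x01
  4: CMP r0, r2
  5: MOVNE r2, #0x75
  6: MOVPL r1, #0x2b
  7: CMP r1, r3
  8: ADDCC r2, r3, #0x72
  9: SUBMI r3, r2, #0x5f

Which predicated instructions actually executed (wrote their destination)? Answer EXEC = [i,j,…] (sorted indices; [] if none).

0: ✓ CMP  NZCV=1010
1: ✓ MOVMI  r0←0x13
2: ✓ MOVLT  r1←0xbd
3: · ADDCC
4: ✓ CMP  NZCV=1001
5: ✓ MOVNE  r2←0x75
6: · MOVPL
7: ✓ CMP  NZCV=1000
8: ✓ ADDCC  r2←0x63
9: ✓ SUBMI  r3←0x04

EXEC = [1,2,5,8,9]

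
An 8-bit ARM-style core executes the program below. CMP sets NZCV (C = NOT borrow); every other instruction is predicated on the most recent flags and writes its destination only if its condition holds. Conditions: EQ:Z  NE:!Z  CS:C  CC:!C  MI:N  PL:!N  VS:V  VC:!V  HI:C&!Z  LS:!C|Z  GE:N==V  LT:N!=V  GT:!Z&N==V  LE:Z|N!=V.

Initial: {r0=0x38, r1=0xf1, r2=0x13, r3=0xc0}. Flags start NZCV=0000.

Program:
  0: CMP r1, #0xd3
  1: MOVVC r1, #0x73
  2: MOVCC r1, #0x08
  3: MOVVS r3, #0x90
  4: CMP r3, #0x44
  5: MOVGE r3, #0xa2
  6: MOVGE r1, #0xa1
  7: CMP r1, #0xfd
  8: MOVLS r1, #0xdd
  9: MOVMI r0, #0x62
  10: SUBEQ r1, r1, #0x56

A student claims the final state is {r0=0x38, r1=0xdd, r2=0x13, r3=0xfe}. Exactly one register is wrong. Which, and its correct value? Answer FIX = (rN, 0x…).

0: ✓ CMP  NZCV=0010
1: ✓ MOVVC  r1←0x73
2: · MOVCC
3: · MOVVS
4: ✓ CMP  NZCV=0011
5: · MOVGE
6: · MOVGE
7: ✓ CMP  NZCV=0000
8: ✓ MOVLS  r1←0xdd
9: · MOVMI
10: · SUBEQ

FIX = (r3, 0xc0)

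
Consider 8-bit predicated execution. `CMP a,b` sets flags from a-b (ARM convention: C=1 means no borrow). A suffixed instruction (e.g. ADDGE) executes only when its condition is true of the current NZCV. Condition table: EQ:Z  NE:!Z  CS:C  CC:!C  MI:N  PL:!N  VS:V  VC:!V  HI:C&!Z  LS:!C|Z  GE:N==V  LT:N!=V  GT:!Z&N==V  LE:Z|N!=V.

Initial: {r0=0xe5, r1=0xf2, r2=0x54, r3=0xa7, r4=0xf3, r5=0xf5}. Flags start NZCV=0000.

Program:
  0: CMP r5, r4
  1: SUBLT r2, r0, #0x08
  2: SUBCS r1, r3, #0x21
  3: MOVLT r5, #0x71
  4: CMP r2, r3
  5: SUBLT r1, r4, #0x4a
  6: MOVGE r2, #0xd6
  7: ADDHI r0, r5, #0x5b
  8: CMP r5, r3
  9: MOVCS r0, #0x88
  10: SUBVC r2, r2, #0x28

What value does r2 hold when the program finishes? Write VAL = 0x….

0: ✓ CMP  NZCV=0010
1: · SUBLT
2: ✓ SUBCS  r1←0x86
3: · MOVLT
4: ✓ CMP  NZCV=1001
5: · SUBLT
6: ✓ MOVGE  r2←0xd6
7: · ADDHI
8: ✓ CMP  NZCV=0010
9: ✓ MOVCS  r0←0x88
10: ✓ SUBVC  r2←0xae

VAL = 0xae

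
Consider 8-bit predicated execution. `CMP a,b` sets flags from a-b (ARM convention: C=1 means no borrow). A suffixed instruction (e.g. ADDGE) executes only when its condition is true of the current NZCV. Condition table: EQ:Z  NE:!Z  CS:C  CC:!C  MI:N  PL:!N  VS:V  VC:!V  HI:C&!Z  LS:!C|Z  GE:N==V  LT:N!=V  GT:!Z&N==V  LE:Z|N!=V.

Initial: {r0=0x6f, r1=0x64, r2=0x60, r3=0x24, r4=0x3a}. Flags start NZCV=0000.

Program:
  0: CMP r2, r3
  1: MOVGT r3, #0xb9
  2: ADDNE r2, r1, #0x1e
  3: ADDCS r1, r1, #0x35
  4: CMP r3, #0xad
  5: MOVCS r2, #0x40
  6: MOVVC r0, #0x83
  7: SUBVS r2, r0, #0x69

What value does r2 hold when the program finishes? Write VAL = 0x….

VAL = 0x40

[0] flags=0010 → (cmp)
[1] flags=0010 GT?T → r3=0xb9
[2] flags=0010 NE?T → r2=0x82
[3] flags=0010 CS?T → r1=0x99
[4] flags=0010 → (cmp)
[5] flags=0010 CS?T → r2=0x40
[6] flags=0010 VC?T → r0=0x83
[7] flags=0010 VS?F → skip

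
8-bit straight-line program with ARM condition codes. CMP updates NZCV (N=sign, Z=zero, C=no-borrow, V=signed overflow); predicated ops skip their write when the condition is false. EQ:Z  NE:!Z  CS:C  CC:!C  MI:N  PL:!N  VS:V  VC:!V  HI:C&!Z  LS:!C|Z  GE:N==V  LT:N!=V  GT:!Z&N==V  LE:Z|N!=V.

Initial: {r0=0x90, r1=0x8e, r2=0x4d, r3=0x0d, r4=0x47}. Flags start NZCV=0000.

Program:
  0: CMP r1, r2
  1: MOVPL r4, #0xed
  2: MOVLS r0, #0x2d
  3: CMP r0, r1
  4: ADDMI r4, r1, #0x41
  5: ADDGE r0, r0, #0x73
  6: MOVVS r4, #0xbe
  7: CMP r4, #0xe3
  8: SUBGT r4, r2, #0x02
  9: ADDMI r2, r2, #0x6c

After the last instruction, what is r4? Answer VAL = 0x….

VAL = 0x4b

[0] flags=0011 → (cmp)
[1] flags=0011 PL?T → r4=0xed
[2] flags=0011 LS?F → skip
[3] flags=0010 → (cmp)
[4] flags=0010 MI?F → skip
[5] flags=0010 GE?T → r0=0x03
[6] flags=0010 VS?F → skip
[7] flags=0010 → (cmp)
[8] flags=0010 GT?T → r4=0x4b
[9] flags=0010 MI?F → skip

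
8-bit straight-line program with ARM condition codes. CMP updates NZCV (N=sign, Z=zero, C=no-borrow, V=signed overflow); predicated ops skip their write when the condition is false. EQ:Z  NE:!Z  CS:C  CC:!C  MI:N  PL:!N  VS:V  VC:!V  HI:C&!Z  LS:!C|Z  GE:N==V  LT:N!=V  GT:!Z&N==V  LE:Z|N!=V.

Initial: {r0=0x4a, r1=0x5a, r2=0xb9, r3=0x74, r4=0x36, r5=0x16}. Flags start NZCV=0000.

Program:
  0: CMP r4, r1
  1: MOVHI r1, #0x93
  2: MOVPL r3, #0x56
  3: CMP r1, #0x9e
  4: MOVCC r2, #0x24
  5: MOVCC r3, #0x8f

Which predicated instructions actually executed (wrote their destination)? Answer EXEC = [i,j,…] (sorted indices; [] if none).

EXEC = [4,5]

[0] flags=1000 → (cmp)
[1] flags=1000 HI?F → skip
[2] flags=1000 PL?F → skip
[3] flags=1001 → (cmp)
[4] flags=1001 CC?T → r2=0x24
[5] flags=1001 CC?T → r3=0x8f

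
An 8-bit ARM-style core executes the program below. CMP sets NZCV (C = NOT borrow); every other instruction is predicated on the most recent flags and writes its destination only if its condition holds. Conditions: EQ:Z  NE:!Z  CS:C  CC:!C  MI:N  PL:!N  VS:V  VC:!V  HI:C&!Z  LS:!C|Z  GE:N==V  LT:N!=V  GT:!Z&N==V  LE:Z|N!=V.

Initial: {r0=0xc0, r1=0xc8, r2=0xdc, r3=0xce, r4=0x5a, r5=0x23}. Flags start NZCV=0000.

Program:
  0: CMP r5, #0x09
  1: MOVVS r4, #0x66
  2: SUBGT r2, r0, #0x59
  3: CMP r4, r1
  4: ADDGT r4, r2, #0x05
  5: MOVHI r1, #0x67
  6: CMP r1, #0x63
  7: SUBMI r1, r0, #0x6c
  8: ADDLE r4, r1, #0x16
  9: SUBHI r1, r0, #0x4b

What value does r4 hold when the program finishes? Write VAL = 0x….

VAL = 0xde

[0] flags=0010 → (cmp)
[1] flags=0010 VS?F → skip
[2] flags=0010 GT?T → r2=0x67
[3] flags=1001 → (cmp)
[4] flags=1001 GT?T → r4=0x6c
[5] flags=1001 HI?F → skip
[6] flags=0011 → (cmp)
[7] flags=0011 MI?F → skip
[8] flags=0011 LE?T → r4=0xde
[9] flags=0011 HI?T → r1=0x75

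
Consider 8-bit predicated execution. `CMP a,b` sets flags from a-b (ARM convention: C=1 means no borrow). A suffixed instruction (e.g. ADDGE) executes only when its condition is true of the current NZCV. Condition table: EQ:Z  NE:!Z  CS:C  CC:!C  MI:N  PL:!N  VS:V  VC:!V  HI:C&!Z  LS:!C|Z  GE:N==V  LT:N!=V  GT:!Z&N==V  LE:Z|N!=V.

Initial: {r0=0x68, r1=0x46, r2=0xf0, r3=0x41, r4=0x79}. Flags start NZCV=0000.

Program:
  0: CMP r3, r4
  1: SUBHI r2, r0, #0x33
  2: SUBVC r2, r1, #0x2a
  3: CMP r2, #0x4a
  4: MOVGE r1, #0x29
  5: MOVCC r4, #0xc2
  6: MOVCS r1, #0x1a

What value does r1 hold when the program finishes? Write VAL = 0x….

[0] flags=1000 → (cmp)
[1] flags=1000 HI?F → skip
[2] flags=1000 VC?T → r2=0x1c
[3] flags=1000 → (cmp)
[4] flags=1000 GE?F → skip
[5] flags=1000 CC?T → r4=0xc2
[6] flags=1000 CS?F → skip

VAL = 0x46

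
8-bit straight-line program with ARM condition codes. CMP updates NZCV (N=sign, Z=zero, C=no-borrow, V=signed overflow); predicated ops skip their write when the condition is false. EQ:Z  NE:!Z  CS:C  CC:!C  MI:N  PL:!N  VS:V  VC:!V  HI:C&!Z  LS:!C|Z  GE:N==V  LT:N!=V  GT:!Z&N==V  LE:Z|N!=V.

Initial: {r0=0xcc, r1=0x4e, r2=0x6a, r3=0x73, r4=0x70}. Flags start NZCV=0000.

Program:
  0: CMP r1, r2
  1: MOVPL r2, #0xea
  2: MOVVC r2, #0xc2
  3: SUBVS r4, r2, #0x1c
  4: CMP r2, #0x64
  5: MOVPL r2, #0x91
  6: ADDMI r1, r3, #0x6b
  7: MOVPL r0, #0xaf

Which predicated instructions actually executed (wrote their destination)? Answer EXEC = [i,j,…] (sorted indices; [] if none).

EXEC = [2,5,7]

0: ✓ CMP  NZCV=1000
1: · MOVPL
2: ✓ MOVVC  r2←0xc2
3: · SUBVS
4: ✓ CMP  NZCV=0011
5: ✓ MOVPL  r2←0x91
6: · ADDMI
7: ✓ MOVPL  r0←0xaf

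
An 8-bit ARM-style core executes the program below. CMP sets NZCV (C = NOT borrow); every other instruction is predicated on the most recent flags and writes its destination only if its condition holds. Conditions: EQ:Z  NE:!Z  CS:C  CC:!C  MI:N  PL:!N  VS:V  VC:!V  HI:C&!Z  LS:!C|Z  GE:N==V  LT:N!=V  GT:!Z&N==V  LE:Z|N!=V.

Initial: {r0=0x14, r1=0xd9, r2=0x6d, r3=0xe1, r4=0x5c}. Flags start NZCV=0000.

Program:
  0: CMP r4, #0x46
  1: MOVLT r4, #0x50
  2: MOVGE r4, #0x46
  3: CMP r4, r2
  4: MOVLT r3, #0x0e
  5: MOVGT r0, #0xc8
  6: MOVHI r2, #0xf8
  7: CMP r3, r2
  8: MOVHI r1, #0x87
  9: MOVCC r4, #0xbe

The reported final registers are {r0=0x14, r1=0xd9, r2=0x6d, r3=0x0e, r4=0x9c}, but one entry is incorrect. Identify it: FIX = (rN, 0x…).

0: ✓ CMP  NZCV=0010
1: · MOVLT
2: ✓ MOVGE  r4←0x46
3: ✓ CMP  NZCV=1000
4: ✓ MOVLT  r3←0x0e
5: · MOVGT
6: · MOVHI
7: ✓ CMP  NZCV=1000
8: · MOVHI
9: ✓ MOVCC  r4←0xbe

FIX = (r4, 0xbe)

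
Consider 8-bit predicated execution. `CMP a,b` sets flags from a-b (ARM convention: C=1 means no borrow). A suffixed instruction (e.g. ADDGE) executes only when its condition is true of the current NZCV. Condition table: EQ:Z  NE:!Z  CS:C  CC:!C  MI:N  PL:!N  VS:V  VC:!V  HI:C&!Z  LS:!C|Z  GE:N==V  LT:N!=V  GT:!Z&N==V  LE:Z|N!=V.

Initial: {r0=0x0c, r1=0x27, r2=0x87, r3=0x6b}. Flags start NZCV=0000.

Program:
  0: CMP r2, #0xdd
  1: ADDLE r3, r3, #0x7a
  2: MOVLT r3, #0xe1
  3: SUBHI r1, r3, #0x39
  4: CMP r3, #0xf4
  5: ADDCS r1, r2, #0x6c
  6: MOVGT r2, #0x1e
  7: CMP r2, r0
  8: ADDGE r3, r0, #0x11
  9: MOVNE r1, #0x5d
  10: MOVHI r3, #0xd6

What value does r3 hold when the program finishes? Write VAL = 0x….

VAL = 0xd6

[0] flags=1000 → (cmp)
[1] flags=1000 LE?T → r3=0xe5
[2] flags=1000 LT?T → r3=0xe1
[3] flags=1000 HI?F → skip
[4] flags=1000 → (cmp)
[5] flags=1000 CS?F → skip
[6] flags=1000 GT?F → skip
[7] flags=0011 → (cmp)
[8] flags=0011 GE?F → skip
[9] flags=0011 NE?T → r1=0x5d
[10] flags=0011 HI?T → r3=0xd6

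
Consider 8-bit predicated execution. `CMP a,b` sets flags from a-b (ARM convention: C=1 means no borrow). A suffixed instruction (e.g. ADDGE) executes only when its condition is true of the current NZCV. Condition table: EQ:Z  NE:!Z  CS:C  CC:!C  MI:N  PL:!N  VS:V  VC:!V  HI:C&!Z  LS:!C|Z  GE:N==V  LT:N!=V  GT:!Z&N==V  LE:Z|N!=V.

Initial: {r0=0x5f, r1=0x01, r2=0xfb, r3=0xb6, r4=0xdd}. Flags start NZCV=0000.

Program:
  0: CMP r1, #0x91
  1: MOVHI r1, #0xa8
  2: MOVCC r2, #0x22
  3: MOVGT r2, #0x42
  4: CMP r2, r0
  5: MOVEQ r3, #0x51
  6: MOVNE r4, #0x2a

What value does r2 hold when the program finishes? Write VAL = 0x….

VAL = 0x42

[0] flags=0000 → (cmp)
[1] flags=0000 HI?F → skip
[2] flags=0000 CC?T → r2=0x22
[3] flags=0000 GT?T → r2=0x42
[4] flags=1000 → (cmp)
[5] flags=1000 EQ?F → skip
[6] flags=1000 NE?T → r4=0x2a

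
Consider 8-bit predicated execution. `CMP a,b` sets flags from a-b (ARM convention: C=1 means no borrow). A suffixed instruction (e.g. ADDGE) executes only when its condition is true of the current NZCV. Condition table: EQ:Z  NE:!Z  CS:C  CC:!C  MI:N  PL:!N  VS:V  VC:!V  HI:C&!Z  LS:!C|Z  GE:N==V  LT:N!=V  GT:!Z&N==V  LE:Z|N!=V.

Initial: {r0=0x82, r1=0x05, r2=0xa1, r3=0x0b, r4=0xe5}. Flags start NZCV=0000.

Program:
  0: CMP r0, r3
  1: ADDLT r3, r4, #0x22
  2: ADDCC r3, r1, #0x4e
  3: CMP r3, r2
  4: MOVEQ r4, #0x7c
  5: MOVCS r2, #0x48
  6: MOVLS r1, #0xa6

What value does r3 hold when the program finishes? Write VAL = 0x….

VAL = 0x07

0: ✓ CMP  NZCV=0011
1: ✓ ADDLT  r3←0x07
2: · ADDCC
3: ✓ CMP  NZCV=0000
4: · MOVEQ
5: · MOVCS
6: ✓ MOVLS  r1←0xa6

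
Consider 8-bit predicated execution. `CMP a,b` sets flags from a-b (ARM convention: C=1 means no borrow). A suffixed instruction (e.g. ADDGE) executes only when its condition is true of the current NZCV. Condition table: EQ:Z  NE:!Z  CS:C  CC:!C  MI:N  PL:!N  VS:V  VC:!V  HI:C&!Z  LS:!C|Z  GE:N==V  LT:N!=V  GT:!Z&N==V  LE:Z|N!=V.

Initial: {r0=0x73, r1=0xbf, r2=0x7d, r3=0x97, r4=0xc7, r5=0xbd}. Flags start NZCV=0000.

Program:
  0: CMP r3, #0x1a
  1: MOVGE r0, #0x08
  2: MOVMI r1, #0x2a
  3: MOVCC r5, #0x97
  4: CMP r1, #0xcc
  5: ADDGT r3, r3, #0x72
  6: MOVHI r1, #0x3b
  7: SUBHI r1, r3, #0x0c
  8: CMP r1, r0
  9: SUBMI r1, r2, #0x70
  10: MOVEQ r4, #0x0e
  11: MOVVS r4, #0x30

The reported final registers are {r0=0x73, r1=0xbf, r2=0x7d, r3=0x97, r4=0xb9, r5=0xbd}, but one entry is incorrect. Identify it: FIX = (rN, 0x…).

FIX = (r4, 0x30)

[0] flags=0011 → (cmp)
[1] flags=0011 GE?F → skip
[2] flags=0011 MI?F → skip
[3] flags=0011 CC?F → skip
[4] flags=1000 → (cmp)
[5] flags=1000 GT?F → skip
[6] flags=1000 HI?F → skip
[7] flags=1000 HI?F → skip
[8] flags=0011 → (cmp)
[9] flags=0011 MI?F → skip
[10] flags=0011 EQ?F → skip
[11] flags=0011 VS?T → r4=0x30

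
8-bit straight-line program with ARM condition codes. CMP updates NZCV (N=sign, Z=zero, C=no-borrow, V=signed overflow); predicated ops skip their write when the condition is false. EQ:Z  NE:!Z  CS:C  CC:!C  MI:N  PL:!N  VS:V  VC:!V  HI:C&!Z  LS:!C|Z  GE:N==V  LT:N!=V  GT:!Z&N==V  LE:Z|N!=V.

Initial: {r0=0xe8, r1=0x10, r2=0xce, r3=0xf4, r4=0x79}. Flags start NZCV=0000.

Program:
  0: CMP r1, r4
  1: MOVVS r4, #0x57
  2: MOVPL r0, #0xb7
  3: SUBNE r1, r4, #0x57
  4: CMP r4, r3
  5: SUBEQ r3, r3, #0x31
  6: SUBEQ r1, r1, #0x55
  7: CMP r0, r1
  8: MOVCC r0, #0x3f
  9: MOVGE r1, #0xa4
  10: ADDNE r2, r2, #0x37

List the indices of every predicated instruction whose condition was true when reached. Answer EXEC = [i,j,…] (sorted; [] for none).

EXEC = [3,10]

[0] flags=1000 → (cmp)
[1] flags=1000 VS?F → skip
[2] flags=1000 PL?F → skip
[3] flags=1000 NE?T → r1=0x22
[4] flags=1001 → (cmp)
[5] flags=1001 EQ?F → skip
[6] flags=1001 EQ?F → skip
[7] flags=1010 → (cmp)
[8] flags=1010 CC?F → skip
[9] flags=1010 GE?F → skip
[10] flags=1010 NE?T → r2=0x05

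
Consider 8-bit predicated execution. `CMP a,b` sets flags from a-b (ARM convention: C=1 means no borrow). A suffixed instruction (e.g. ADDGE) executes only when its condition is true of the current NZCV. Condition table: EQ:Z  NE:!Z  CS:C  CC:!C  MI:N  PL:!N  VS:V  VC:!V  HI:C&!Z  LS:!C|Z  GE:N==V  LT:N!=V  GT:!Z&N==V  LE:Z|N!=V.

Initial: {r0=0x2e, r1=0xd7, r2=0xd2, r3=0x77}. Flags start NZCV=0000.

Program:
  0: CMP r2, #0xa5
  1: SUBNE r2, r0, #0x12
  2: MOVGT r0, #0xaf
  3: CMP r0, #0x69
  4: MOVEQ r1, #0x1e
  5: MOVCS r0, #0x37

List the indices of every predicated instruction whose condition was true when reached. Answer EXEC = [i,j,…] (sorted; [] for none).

0: ✓ CMP  NZCV=0010
1: ✓ SUBNE  r2←0x1c
2: ✓ MOVGT  r0←0xaf
3: ✓ CMP  NZCV=0011
4: · MOVEQ
5: ✓ MOVCS  r0←0x37

EXEC = [1,2,5]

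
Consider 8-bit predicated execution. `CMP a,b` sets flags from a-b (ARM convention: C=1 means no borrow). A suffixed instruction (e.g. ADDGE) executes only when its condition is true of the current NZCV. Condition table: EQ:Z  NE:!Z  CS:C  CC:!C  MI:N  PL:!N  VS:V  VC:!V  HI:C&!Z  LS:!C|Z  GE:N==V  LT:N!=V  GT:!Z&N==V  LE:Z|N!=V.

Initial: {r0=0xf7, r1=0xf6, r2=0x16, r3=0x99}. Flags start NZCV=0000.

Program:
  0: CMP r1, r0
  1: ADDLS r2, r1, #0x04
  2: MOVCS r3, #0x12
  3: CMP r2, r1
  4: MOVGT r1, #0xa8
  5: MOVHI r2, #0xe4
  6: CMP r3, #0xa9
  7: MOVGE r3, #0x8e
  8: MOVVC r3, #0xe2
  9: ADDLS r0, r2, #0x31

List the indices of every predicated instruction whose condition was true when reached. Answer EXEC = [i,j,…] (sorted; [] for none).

[0] flags=1000 → (cmp)
[1] flags=1000 LS?T → r2=0xfa
[2] flags=1000 CS?F → skip
[3] flags=0010 → (cmp)
[4] flags=0010 GT?T → r1=0xa8
[5] flags=0010 HI?T → r2=0xe4
[6] flags=1000 → (cmp)
[7] flags=1000 GE?F → skip
[8] flags=1000 VC?T → r3=0xe2
[9] flags=1000 LS?T → r0=0x15

EXEC = [1,4,5,8,9]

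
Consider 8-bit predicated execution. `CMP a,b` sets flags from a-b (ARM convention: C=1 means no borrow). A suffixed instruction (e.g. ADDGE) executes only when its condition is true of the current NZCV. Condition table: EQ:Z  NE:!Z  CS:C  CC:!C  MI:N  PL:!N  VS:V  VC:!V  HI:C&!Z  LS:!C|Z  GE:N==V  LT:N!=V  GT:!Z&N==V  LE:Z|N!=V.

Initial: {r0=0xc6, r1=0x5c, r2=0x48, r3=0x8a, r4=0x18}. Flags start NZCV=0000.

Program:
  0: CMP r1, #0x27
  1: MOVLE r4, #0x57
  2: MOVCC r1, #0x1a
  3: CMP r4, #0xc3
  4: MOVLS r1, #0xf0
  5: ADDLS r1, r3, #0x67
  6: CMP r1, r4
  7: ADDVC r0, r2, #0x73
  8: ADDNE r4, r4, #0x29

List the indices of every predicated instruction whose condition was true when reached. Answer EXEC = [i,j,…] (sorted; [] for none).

EXEC = [4,5,7,8]

[0] flags=0010 → (cmp)
[1] flags=0010 LE?F → skip
[2] flags=0010 CC?F → skip
[3] flags=0000 → (cmp)
[4] flags=0000 LS?T → r1=0xf0
[5] flags=0000 LS?T → r1=0xf1
[6] flags=1010 → (cmp)
[7] flags=1010 VC?T → r0=0xbb
[8] flags=1010 NE?T → r4=0x41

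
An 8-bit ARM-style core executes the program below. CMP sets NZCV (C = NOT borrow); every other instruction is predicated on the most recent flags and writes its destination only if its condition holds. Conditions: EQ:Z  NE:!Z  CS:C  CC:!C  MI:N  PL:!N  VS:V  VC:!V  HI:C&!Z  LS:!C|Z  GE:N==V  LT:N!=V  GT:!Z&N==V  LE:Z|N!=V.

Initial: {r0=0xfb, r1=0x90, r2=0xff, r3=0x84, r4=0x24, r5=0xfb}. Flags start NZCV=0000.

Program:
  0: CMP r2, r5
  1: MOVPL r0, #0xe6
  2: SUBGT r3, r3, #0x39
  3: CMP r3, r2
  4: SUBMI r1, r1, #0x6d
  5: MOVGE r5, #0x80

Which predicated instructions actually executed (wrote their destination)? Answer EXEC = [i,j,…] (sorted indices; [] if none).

0: ✓ CMP  NZCV=0010
1: ✓ MOVPL  r0←0xe6
2: ✓ SUBGT  r3←0x4b
3: ✓ CMP  NZCV=0000
4: · SUBMI
5: ✓ MOVGE  r5←0x80

EXEC = [1,2,5]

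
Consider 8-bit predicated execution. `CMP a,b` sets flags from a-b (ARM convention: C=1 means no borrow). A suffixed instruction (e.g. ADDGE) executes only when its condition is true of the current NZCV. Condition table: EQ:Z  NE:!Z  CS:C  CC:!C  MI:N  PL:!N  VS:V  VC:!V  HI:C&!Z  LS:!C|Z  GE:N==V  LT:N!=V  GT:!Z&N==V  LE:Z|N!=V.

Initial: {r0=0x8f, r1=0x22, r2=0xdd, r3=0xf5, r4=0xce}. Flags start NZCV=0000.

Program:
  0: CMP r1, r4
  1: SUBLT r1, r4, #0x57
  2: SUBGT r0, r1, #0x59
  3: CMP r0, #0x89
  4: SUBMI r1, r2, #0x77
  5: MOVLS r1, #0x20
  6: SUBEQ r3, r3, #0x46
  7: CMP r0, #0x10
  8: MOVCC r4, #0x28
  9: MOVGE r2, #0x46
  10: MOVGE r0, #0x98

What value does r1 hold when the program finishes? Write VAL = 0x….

0: ✓ CMP  NZCV=0000
1: · SUBLT
2: ✓ SUBGT  r0←0xc9
3: ✓ CMP  NZCV=0010
4: · SUBMI
5: · MOVLS
6: · SUBEQ
7: ✓ CMP  NZCV=1010
8: · MOVCC
9: · MOVGE
10: · MOVGE

VAL = 0x22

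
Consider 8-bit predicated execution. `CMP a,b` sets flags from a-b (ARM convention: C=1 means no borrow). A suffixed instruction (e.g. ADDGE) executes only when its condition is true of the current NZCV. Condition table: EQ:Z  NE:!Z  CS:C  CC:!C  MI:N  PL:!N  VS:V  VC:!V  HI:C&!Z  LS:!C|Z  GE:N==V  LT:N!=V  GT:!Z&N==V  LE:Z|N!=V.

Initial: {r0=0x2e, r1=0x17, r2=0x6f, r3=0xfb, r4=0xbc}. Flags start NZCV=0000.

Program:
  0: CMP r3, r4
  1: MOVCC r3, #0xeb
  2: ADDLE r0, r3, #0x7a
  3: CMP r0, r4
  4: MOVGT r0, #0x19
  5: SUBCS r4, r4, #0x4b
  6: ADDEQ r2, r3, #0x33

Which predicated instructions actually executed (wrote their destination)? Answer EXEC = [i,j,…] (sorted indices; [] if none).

[0] flags=0010 → (cmp)
[1] flags=0010 CC?F → skip
[2] flags=0010 LE?F → skip
[3] flags=0000 → (cmp)
[4] flags=0000 GT?T → r0=0x19
[5] flags=0000 CS?F → skip
[6] flags=0000 EQ?F → skip

EXEC = [4]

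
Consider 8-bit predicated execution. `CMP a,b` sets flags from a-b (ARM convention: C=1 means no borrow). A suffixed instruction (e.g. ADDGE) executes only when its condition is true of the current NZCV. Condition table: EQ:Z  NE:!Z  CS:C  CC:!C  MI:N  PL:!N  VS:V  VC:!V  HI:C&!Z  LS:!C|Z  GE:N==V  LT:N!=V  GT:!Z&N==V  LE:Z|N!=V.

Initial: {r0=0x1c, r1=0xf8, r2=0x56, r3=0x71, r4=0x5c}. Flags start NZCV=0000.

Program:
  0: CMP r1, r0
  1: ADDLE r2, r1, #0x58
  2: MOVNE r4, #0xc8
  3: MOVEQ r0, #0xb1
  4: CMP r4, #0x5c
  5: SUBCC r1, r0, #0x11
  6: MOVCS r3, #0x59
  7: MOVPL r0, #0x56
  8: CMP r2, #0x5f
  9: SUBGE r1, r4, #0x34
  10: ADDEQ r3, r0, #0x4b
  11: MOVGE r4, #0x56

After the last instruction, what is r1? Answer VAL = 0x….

VAL = 0xf8

[0] flags=1010 → (cmp)
[1] flags=1010 LE?T → r2=0x50
[2] flags=1010 NE?T → r4=0xc8
[3] flags=1010 EQ?F → skip
[4] flags=0011 → (cmp)
[5] flags=0011 CC?F → skip
[6] flags=0011 CS?T → r3=0x59
[7] flags=0011 PL?T → r0=0x56
[8] flags=1000 → (cmp)
[9] flags=1000 GE?F → skip
[10] flags=1000 EQ?F → skip
[11] flags=1000 GE?F → skip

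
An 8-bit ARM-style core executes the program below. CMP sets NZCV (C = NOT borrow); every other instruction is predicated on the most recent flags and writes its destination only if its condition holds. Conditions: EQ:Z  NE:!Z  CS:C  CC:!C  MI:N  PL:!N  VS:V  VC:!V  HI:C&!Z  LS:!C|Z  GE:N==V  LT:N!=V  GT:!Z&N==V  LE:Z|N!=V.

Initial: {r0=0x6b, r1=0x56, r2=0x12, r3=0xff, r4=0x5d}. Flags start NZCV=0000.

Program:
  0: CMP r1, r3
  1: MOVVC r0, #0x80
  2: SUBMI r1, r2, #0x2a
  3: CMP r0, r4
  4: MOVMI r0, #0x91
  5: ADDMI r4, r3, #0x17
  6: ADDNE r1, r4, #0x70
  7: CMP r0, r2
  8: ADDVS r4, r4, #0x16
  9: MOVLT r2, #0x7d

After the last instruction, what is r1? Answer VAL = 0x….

0: ✓ CMP  NZCV=0000
1: ✓ MOVVC  r0←0x80
2: · SUBMI
3: ✓ CMP  NZCV=0011
4: · MOVMI
5: · ADDMI
6: ✓ ADDNE  r1←0xcd
7: ✓ CMP  NZCV=0011
8: ✓ ADDVS  r4←0x73
9: ✓ MOVLT  r2←0x7d

VAL = 0xcd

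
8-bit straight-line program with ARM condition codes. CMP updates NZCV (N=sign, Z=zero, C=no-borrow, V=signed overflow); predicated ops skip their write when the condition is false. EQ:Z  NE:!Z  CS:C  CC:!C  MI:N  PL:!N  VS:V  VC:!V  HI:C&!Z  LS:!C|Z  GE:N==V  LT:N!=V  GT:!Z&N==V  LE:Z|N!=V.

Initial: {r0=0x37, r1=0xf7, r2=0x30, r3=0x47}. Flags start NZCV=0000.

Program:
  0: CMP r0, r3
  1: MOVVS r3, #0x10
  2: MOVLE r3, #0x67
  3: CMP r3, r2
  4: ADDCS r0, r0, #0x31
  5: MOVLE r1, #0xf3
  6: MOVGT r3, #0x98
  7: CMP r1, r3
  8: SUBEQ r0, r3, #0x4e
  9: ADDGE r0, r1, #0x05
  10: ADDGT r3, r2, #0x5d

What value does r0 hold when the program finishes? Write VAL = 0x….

VAL = 0xfc

[0] flags=1000 → (cmp)
[1] flags=1000 VS?F → skip
[2] flags=1000 LE?T → r3=0x67
[3] flags=0010 → (cmp)
[4] flags=0010 CS?T → r0=0x68
[5] flags=0010 LE?F → skip
[6] flags=0010 GT?T → r3=0x98
[7] flags=0010 → (cmp)
[8] flags=0010 EQ?F → skip
[9] flags=0010 GE?T → r0=0xfc
[10] flags=0010 GT?T → r3=0x8d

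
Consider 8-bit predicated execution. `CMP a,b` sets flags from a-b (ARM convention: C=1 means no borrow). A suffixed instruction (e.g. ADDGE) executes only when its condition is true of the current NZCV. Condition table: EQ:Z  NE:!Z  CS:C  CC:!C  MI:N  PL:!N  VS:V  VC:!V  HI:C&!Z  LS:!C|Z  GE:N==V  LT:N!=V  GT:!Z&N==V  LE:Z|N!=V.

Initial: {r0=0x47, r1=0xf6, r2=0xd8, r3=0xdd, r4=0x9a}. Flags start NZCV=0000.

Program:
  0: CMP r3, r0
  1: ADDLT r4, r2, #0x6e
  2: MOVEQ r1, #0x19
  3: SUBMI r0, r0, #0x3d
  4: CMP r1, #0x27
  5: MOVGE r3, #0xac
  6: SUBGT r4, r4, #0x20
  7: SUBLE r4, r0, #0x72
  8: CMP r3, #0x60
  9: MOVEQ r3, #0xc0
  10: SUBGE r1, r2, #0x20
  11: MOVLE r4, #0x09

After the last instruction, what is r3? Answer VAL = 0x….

VAL = 0xdd

[0] flags=1010 → (cmp)
[1] flags=1010 LT?T → r4=0x46
[2] flags=1010 EQ?F → skip
[3] flags=1010 MI?T → r0=0x0a
[4] flags=1010 → (cmp)
[5] flags=1010 GE?F → skip
[6] flags=1010 GT?F → skip
[7] flags=1010 LE?T → r4=0x98
[8] flags=0011 → (cmp)
[9] flags=0011 EQ?F → skip
[10] flags=0011 GE?F → skip
[11] flags=0011 LE?T → r4=0x09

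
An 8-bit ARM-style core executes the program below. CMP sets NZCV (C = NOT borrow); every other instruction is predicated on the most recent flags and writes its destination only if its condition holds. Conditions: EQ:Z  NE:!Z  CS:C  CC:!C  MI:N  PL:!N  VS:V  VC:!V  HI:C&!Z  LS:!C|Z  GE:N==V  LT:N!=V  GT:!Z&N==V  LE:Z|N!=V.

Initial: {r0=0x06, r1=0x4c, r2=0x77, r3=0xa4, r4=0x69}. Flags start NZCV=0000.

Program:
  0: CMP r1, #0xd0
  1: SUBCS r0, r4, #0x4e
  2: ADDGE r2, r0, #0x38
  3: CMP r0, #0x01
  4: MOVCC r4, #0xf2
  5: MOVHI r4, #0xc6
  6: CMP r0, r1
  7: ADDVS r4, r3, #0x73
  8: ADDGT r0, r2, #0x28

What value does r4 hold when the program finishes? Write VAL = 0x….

VAL = 0xc6

[0] flags=0000 → (cmp)
[1] flags=0000 CS?F → skip
[2] flags=0000 GE?T → r2=0x3e
[3] flags=0010 → (cmp)
[4] flags=0010 CC?F → skip
[5] flags=0010 HI?T → r4=0xc6
[6] flags=1000 → (cmp)
[7] flags=1000 VS?F → skip
[8] flags=1000 GT?F → skip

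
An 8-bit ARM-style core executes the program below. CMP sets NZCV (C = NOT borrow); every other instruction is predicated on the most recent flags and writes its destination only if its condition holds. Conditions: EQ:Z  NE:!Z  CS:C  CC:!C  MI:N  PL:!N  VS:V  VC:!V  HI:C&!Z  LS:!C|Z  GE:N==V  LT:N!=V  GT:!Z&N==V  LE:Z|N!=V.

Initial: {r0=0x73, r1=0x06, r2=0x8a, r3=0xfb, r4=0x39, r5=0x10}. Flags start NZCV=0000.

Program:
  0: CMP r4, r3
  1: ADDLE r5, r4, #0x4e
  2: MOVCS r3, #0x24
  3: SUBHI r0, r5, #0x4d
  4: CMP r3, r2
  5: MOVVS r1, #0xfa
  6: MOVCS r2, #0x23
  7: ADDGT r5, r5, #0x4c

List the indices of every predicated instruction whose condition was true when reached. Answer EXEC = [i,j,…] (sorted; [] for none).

EXEC = [6,7]

[0] flags=0000 → (cmp)
[1] flags=0000 LE?F → skip
[2] flags=0000 CS?F → skip
[3] flags=0000 HI?F → skip
[4] flags=0010 → (cmp)
[5] flags=0010 VS?F → skip
[6] flags=0010 CS?T → r2=0x23
[7] flags=0010 GT?T → r5=0x5c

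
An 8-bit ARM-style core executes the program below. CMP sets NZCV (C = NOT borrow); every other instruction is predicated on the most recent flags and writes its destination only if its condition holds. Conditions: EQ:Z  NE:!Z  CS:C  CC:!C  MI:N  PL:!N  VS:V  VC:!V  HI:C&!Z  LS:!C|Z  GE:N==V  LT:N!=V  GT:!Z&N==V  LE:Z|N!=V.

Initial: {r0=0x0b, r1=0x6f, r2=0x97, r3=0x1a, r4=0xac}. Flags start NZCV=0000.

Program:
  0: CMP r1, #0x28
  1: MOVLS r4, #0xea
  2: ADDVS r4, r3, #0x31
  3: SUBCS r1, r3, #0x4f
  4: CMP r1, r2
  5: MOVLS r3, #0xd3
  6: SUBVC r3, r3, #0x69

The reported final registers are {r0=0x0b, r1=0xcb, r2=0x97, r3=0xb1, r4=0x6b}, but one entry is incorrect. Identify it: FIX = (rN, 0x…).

FIX = (r4, 0xac)

[0] flags=0010 → (cmp)
[1] flags=0010 LS?F → skip
[2] flags=0010 VS?F → skip
[3] flags=0010 CS?T → r1=0xcb
[4] flags=0010 → (cmp)
[5] flags=0010 LS?F → skip
[6] flags=0010 VC?T → r3=0xb1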